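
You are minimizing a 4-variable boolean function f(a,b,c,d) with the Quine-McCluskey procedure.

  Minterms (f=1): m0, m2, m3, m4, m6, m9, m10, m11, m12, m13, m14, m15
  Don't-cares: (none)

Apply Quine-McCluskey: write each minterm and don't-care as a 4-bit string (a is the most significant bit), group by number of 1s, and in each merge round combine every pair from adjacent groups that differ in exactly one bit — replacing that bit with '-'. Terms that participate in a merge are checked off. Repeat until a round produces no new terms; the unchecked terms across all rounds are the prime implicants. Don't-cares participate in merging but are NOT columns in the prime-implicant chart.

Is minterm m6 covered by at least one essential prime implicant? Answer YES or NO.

Round 0: 0000✓ 0010✓ 0011✓ 0100✓ 0110✓ 1001✓ 1010✓ 1011✓ 1100✓ 1101✓ 1110✓ 1111✓
Round 1: -010✓ -011✓ -100✓ -110✓ 0-00✓ 0-10✓ 00-0✓ 001-✓ 01-0✓ 1-01✓ 1-10✓ 1-11✓ 10-1✓ 101-✓ 11-0✓ 11-1✓ 110-✓ 111-✓
Round 2: --10 -01- -1-0 0--0 1--1 1-1- 11--
PIs = {--10, -01-, -1-0, 0--0, 1--1, 1-1-, 11--}
Coverage chart:
  m0: 0--0 ←essential
  m2: --10,-01-,0--0
  m3: -01- ←essential
  m4: -1-0,0--0
  m6: --10,-1-0,0--0
  m9: 1--1 ←essential
  m10: --10,-01-,1-1-
  m11: -01-,1--1,1-1-
  m12: -1-0,11--
  m13: 1--1,11--
  m14: --10,-1-0,1-1-,11--
  m15: 1--1,1-1-,11--
Essential: -01-, 0--0, 1--1

YES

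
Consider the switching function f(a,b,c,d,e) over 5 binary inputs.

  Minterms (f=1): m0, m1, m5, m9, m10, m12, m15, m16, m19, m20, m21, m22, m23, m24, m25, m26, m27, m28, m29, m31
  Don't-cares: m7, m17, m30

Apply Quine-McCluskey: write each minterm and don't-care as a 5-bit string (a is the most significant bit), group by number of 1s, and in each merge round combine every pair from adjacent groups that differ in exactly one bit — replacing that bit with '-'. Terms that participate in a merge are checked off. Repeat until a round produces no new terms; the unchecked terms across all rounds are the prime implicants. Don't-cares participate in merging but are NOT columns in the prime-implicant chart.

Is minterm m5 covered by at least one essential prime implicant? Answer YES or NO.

NO

size-2^0 implicants → 00000(✓)  00001(✓)  00101(✓)  00111(✓)  01001(✓)  01010(✓)  01100(✓)  01111(✓)  10000(✓)  10001(✓)  10011(✓)  10100(✓)  10101(✓)  10110(✓)  10111(✓)  11000(✓)  11001(✓)  11010(✓)  11011(✓)  11100(✓)  11101(✓)  11110(✓)  11111(✓)
size-2^1 implicants → -0000(✓)  -0001(✓)  -0101(✓)  -0111(✓)  -1001(✓)  -1010  -1100  -1111(✓)  0-001(✓)  0-111(✓)  00-01(✓)  0000-(✓)  001-1(✓)  1-000(✓)  1-001(✓)  1-011(✓)  1-100(✓)  1-101(✓)  1-110(✓)  1-111(✓)  10-00(✓)  10-01(✓)  10-11(✓)  100-1(✓)  1000-(✓)  101-0(✓)  101-1(✓)  1010-(✓)  1011-(✓)  11-00(✓)  11-01(✓)  11-10(✓)  11-11(✓)  110-0(✓)  110-1(✓)  1100-(✓)  1101-(✓)  111-0(✓)  111-1(✓)  1110-(✓)  1111-(✓)
size-2^2 implicants → --001  --111  -0-01  -000-  -01-1  1--00(✓)  1--01(✓)  1--11(✓)  1-0-1(✓)  1-00-(✓)  1-1-0(✓)  1-1-1(✓)  1-10-(✓)  1-11-(✓)  10--1(✓)  10-0-(✓)  101--(✓)  11--0(✓)  11--1(✓)  11-0-(✓)  11-1-(✓)  110--(✓)  111--(✓)
size-2^3 implicants → 1---1  1--0-  1-1--  11---
Unchecked terms (primes): --001, --111, -0-01, -000-, -01-1, -1010, -1100, 1---1, 1--0-, 1-1--, 11---
Minterm coverage:
  m0 ⊆ -000- [E]
  m1 ⊆ --001,-0-01,-000-
  m5 ⊆ -0-01,-01-1
  m9 ⊆ --001 [E]
  m10 ⊆ -1010 [E]
  m12 ⊆ -1100 [E]
  m15 ⊆ --111 [E]
  m16 ⊆ -000-,1--0-
  m19 ⊆ 1---1 [E]
  m20 ⊆ 1--0-,1-1--
  m21 ⊆ -0-01,-01-1,1---1,1--0-,1-1--
  m22 ⊆ 1-1-- [E]
  m23 ⊆ --111,-01-1,1---1,1-1--
  m24 ⊆ 1--0-,11---
  m25 ⊆ --001,1---1,1--0-,11---
  m26 ⊆ -1010,11---
  m27 ⊆ 1---1,11---
  m28 ⊆ -1100,1--0-,1-1--,11---
  m29 ⊆ 1---1,1--0-,1-1--,11---
  m31 ⊆ --111,1---1,1-1--,11---
E = {--001, --111, -000-, -1010, -1100, 1---1, 1-1--}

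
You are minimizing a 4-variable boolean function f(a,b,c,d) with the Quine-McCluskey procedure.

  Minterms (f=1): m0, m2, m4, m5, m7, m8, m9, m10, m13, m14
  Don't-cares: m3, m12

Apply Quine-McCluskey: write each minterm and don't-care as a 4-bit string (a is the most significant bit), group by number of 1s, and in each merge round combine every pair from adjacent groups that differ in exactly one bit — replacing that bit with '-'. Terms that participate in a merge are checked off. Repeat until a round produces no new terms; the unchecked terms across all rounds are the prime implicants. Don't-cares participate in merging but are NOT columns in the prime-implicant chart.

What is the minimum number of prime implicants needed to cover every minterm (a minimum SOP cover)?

5

Round 0: 0000✓ 0010✓ 0011✓ 0100✓ 0101✓ 0111✓ 1000✓ 1001✓ 1010✓ 1100✓ 1101✓ 1110✓
Round 1: -000✓ -010✓ -100✓ -101✓ 0-00✓ 0-11 00-0✓ 001- 01-1 010-✓ 1-00✓ 1-01✓ 1-10✓ 10-0✓ 100-✓ 11-0✓ 110-✓
Round 2: --00 -0-0 -10- 1--0 1-0-
PIs = {--00, -0-0, -10-, 0-11, 001-, 01-1, 1--0, 1-0-}
Coverage chart:
  m0: --00,-0-0
  m2: -0-0,001-
  m4: --00,-10-
  m5: -10-,01-1
  m7: 0-11,01-1
  m8: --00,-0-0,1--0,1-0-
  m9: 1-0- ←essential
  m10: -0-0,1--0
  m13: -10-,1-0-
  m14: 1--0 ←essential
Essential: 1--0, 1-0-
Petrick residual → --00, -0-0, 01-1
Min cover (5 terms): c'd' + b'd' + a'bd + ad' + ac'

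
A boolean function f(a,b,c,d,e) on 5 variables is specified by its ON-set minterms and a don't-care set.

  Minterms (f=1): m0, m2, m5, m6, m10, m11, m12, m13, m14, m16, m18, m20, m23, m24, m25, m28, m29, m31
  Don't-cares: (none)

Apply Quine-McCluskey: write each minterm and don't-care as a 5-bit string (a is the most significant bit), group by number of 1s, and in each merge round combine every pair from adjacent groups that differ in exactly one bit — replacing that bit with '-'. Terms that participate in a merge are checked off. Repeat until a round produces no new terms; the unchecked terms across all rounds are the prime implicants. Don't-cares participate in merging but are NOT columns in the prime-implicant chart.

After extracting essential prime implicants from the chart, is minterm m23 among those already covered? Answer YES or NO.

YES

[col 0] 00000*, 00010*, 00101*, 00110*, 01010*, 01011*, 01100*, 01101*, 01110*, 10000*, 10010*, 10100*, 10111*, 11000*, 11001*, 11100*, 11101*, 11111*
[col 1] -0000*, -0010*, -1100*, -1101*, 0-010*, 0-101, 0-110*, 00-10*, 000-0*, 01-10*, 0101-, 011-0, 0110-*, 1-000*, 1-100*, 1-111, 10-00*, 100-0*, 11-00*, 11-01*, 1100-*, 111-1, 1110-*
[col 2] -00-0, -110-, 0--10, 1--00, 11-0-
Prime implicants: -00-0, -110-, 0--10, 0-101, 0101-, 011-0, 1--00, 1-111, 11-0-, 111-1
PI chart (minterm → PIs covering it):
  0 | -00-0  (sole → essential)
  2 | -00-0,0--10
  5 | 0-101  (sole → essential)
  6 | 0--10  (sole → essential)
  10 | 0--10,0101-
  11 | 0101-  (sole → essential)
  12 | -110-,011-0
  13 | -110-,0-101
  14 | 0--10,011-0
  16 | -00-0,1--00
  18 | -00-0  (sole → essential)
  20 | 1--00  (sole → essential)
  23 | 1-111  (sole → essential)
  24 | 1--00,11-0-
  25 | 11-0-  (sole → essential)
  28 | -110-,1--00,11-0-
  29 | -110-,11-0-,111-1
  31 | 1-111,111-1
Essential prime implicants: -00-0, 0--10, 0-101, 0101-, 1--00, 1-111, 11-0-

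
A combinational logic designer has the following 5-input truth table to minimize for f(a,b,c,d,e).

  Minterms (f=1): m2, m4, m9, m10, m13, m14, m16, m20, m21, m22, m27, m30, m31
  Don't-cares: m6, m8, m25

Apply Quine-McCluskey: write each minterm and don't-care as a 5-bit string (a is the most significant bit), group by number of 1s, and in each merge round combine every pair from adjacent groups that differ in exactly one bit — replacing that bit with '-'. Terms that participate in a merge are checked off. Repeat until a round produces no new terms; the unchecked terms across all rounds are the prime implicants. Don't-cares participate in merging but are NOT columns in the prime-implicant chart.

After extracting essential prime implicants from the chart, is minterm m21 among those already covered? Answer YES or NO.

YES

size-2^0 implicants → 00010(✓)  00100(✓)  00110(✓)  01000(✓)  01001(✓)  01010(✓)  01101(✓)  01110(✓)  10000(✓)  10100(✓)  10101(✓)  10110(✓)  11001(✓)  11011(✓)  11110(✓)  11111(✓)
size-2^1 implicants → -0100(✓)  -0110(✓)  -1001  -1110(✓)  0-010(✓)  0-110(✓)  00-10(✓)  001-0(✓)  01-01  01-10(✓)  010-0  0100-  1-110(✓)  10-00  101-0(✓)  1010-  11-11  110-1  1111-
size-2^2 implicants → --110  -01-0  0--10
Unchecked terms (primes): --110, -01-0, -1001, 0--10, 01-01, 010-0, 0100-, 10-00, 1010-, 11-11, 110-1, 1111-
Minterm coverage:
  m2 ⊆ 0--10 [E]
  m4 ⊆ -01-0 [E]
  m9 ⊆ -1001,01-01,0100-
  m10 ⊆ 0--10,010-0
  m13 ⊆ 01-01 [E]
  m14 ⊆ --110,0--10
  m16 ⊆ 10-00 [E]
  m20 ⊆ -01-0,10-00,1010-
  m21 ⊆ 1010- [E]
  m22 ⊆ --110,-01-0
  m27 ⊆ 11-11,110-1
  m30 ⊆ --110,1111-
  m31 ⊆ 11-11,1111-
E = {-01-0, 0--10, 01-01, 10-00, 1010-}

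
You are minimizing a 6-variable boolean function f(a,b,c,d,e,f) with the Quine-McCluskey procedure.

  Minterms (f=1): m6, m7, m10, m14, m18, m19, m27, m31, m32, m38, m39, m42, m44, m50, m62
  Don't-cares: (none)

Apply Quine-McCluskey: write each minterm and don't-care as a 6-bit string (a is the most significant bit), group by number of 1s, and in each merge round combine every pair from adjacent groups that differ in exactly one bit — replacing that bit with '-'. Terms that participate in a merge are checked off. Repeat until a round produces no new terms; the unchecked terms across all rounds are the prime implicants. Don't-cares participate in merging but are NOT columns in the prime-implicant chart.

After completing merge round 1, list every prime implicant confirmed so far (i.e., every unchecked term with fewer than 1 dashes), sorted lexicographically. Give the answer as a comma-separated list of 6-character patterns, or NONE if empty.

size-2^0 implicants → 000110(✓)  000111(✓)  001010(✓)  001110(✓)  010010(✓)  010011(✓)  011011(✓)  011111(✓)  100000  100110(✓)  100111(✓)  101010(✓)  101100  110010(✓)  111110
size-2^1 implicants → -00110(✓)  -00111(✓)  -01010  -10010  00-110  00011-(✓)  001-10  01-011  01001-  011-11  10011-(✓)
size-2^2 implicants → -0011-
Unchecked terms (primes): -0011-, -01010, -10010, 00-110, 001-10, 01-011, 01001-, 011-11, 100000, 101100, 111110

100000, 101100, 111110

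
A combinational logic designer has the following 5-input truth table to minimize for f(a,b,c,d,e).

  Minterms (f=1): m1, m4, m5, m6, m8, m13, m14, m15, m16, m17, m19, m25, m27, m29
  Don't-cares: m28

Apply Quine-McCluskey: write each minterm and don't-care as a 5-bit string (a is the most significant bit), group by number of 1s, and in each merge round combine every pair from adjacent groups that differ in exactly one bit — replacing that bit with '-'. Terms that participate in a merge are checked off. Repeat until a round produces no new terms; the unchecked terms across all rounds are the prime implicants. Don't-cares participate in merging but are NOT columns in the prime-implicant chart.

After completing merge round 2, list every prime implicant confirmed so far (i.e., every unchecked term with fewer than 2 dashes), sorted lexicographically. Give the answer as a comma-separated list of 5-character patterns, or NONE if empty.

-0001, -1101, 0-101, 0-110, 00-01, 001-0, 0010-, 01000, 011-1, 0111-, 1000-, 11-01, 1110-

Round 0: 00001✓ 00100✓ 00101✓ 00110✓ 01000 01101✓ 01110✓ 01111✓ 10000✓ 10001✓ 10011✓ 11001✓ 11011✓ 11100✓ 11101✓
Round 1: -0001 -1101 0-101 0-110 00-01 001-0 0010- 011-1 0111- 1-001✓ 1-011✓ 100-1✓ 1000- 11-01 110-1✓ 1110-
Round 2: 1-0-1
PIs = {-0001, -1101, 0-101, 0-110, 00-01, 001-0, 0010-, 01000, 011-1, 0111-, 1-0-1, 1000-, 11-01, 1110-}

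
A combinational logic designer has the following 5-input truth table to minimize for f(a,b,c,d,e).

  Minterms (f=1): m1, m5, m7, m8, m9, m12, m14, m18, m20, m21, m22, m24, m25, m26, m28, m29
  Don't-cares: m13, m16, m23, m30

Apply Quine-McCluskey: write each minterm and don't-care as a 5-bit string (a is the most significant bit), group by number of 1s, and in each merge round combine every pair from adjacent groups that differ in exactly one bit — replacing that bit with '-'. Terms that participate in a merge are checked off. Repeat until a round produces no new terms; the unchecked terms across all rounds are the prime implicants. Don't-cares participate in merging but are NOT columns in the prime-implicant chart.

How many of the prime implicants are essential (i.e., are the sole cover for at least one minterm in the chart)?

size-2^0 implicants → 00001(✓)  00101(✓)  00111(✓)  01000(✓)  01001(✓)  01100(✓)  01101(✓)  01110(✓)  10000(✓)  10010(✓)  10100(✓)  10101(✓)  10110(✓)  10111(✓)  11000(✓)  11001(✓)  11010(✓)  11100(✓)  11101(✓)  11110(✓)
size-2^1 implicants → -0101(✓)  -0111(✓)  -1000(✓)  -1001(✓)  -1100(✓)  -1101(✓)  -1110(✓)  0-001(✓)  0-101(✓)  00-01(✓)  001-1(✓)  01-00(✓)  01-01(✓)  0100-(✓)  011-0(✓)  0110-(✓)  1-000(✓)  1-010(✓)  1-100(✓)  1-101(✓)  1-110(✓)  10-00(✓)  10-10(✓)  100-0(✓)  101-0(✓)  101-1(✓)  1010-(✓)  1011-(✓)  11-00(✓)  11-01(✓)  11-10(✓)  110-0(✓)  1100-(✓)  111-0(✓)  1110-(✓)
size-2^2 implicants → --101  -01-1  -1-00(✓)  -1-01(✓)  -100-(✓)  -11-0  -110-(✓)  0--01  01-0-(✓)  1--00(✓)  1--10(✓)  1-0-0(✓)  1-1-0(✓)  1-10-  10--0(✓)  101--  11--0(✓)  11-0-(✓)
size-2^3 implicants → -1-0-  1---0
Unchecked terms (primes): --101, -01-1, -1-0-, -11-0, 0--01, 1---0, 1-10-, 101--
Minterm coverage:
  m1 ⊆ 0--01 [E]
  m5 ⊆ --101,-01-1,0--01
  m7 ⊆ -01-1 [E]
  m8 ⊆ -1-0- [E]
  m9 ⊆ -1-0-,0--01
  m12 ⊆ -1-0-,-11-0
  m14 ⊆ -11-0 [E]
  m18 ⊆ 1---0 [E]
  m20 ⊆ 1---0,1-10-,101--
  m21 ⊆ --101,-01-1,1-10-,101--
  m22 ⊆ 1---0,101--
  m24 ⊆ -1-0-,1---0
  m25 ⊆ -1-0- [E]
  m26 ⊆ 1---0 [E]
  m28 ⊆ -1-0-,-11-0,1---0,1-10-
  m29 ⊆ --101,-1-0-,1-10-
E = {-01-1, -1-0-, -11-0, 0--01, 1---0}

5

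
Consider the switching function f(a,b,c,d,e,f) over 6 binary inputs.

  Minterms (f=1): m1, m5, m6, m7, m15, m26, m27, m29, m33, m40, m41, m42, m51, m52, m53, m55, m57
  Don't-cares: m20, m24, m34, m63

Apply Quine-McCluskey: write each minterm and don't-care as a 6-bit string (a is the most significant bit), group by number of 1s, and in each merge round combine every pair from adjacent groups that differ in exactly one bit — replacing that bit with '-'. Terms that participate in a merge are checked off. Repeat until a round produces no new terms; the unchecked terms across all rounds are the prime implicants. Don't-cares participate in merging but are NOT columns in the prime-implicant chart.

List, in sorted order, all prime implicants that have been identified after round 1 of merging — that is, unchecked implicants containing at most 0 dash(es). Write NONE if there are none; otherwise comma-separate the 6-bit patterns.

011101

Round 0: 000001✓ 000101✓ 000110✓ 000111✓ 001111✓ 010100✓ 011000✓ 011010✓ 011011✓ 011101 100001✓ 100010✓ 101000✓ 101001✓ 101010✓ 110011✓ 110100✓ 110101✓ 110111✓ 111001✓ 111111✓
Round 1: -00001 -10100 00-111 000-01 0001-1 00011- 0110-0 01101- 1-1001 10-001 10-010 1010-0 10100- 11-111 110-11 1101-1 11010-
PIs = {-00001, -10100, 00-111, 000-01, 0001-1, 00011-, 0110-0, 01101-, 011101, 1-1001, 10-001, 10-010, 1010-0, 10100-, 11-111, 110-11, 1101-1, 11010-}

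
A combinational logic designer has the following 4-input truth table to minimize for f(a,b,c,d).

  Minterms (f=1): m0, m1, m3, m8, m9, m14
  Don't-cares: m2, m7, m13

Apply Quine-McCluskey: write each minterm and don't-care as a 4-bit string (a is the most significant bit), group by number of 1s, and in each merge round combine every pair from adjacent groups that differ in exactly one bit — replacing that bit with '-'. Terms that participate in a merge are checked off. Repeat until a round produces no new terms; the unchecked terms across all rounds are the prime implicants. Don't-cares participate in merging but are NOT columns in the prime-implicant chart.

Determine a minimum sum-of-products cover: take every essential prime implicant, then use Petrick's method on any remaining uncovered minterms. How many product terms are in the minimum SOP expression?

size-2^0 implicants → 0000(✓)  0001(✓)  0010(✓)  0011(✓)  0111(✓)  1000(✓)  1001(✓)  1101(✓)  1110
size-2^1 implicants → -000(✓)  -001(✓)  0-11  00-0(✓)  00-1(✓)  000-(✓)  001-(✓)  1-01  100-(✓)
size-2^2 implicants → -00-  00--
Unchecked terms (primes): -00-, 0-11, 00--, 1-01, 1110
Minterm coverage:
  m0 ⊆ -00-,00--
  m1 ⊆ -00-,00--
  m3 ⊆ 0-11,00--
  m8 ⊆ -00- [E]
  m9 ⊆ -00-,1-01
  m14 ⊆ 1110 [E]
E = {-00-, 1110}
Petrick residual → 0-11
Cover = b'c' + a'cd + abcd'  |cover|=3

3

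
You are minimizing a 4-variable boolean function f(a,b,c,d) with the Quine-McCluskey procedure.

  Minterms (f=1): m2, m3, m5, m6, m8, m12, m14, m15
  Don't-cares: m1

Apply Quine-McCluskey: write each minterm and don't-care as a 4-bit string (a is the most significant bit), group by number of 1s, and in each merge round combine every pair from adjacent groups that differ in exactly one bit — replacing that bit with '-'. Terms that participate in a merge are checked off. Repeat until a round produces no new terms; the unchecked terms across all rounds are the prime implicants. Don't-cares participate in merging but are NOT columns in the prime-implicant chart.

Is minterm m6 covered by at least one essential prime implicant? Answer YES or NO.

NO

Round 0: 0001✓ 0010✓ 0011✓ 0101✓ 0110✓ 1000✓ 1100✓ 1110✓ 1111✓
Round 1: -110 0-01 0-10 00-1 001- 1-00 11-0 111-
PIs = {-110, 0-01, 0-10, 00-1, 001-, 1-00, 11-0, 111-}
Coverage chart:
  m2: 0-10,001-
  m3: 00-1,001-
  m5: 0-01 ←essential
  m6: -110,0-10
  m8: 1-00 ←essential
  m12: 1-00,11-0
  m14: -110,11-0,111-
  m15: 111- ←essential
Essential: 0-01, 1-00, 111-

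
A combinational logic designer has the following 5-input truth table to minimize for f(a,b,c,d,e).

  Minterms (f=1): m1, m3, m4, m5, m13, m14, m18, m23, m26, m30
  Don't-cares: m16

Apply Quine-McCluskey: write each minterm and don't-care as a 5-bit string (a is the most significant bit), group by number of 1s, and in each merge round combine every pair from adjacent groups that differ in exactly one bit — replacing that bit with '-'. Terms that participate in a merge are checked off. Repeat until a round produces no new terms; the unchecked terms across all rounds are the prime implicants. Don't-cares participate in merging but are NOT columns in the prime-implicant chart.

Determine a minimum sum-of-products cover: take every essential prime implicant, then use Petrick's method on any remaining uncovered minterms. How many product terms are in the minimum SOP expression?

Round 0: 00001✓ 00011✓ 00100✓ 00101✓ 01101✓ 01110✓ 10000✓ 10010✓ 10111 11010✓ 11110✓
Round 1: -1110 0-101 00-01 000-1 0010- 1-010 100-0 11-10
PIs = {-1110, 0-101, 00-01, 000-1, 0010-, 1-010, 100-0, 10111, 11-10}
Coverage chart:
  m1: 00-01,000-1
  m3: 000-1 ←essential
  m4: 0010- ←essential
  m5: 0-101,00-01,0010-
  m13: 0-101 ←essential
  m14: -1110 ←essential
  m18: 1-010,100-0
  m23: 10111 ←essential
  m26: 1-010,11-10
  m30: -1110,11-10
Essential: -1110, 0-101, 000-1, 0010-, 10111
Petrick residual → 1-010
Min cover (6 terms): bcde' + a'cd'e + a'b'c'e + a'b'cd' + ac'de' + ab'cde

6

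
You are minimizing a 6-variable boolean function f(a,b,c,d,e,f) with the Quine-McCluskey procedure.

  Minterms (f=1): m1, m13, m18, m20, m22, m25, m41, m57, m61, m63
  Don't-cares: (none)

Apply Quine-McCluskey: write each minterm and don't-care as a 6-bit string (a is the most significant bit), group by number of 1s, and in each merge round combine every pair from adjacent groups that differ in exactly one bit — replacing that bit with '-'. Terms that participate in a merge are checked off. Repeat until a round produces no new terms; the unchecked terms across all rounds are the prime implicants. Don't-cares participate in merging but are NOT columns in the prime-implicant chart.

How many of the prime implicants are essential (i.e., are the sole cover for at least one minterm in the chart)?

7

[col 0] 000001, 001101, 010010*, 010100*, 010110*, 011001*, 101001*, 111001*, 111101*, 111111*
[col 1] -11001, 010-10, 0101-0, 1-1001, 111-01, 1111-1
Prime implicants: -11001, 000001, 001101, 010-10, 0101-0, 1-1001, 111-01, 1111-1
PI chart (minterm → PIs covering it):
  1 | 000001  (sole → essential)
  13 | 001101  (sole → essential)
  18 | 010-10  (sole → essential)
  20 | 0101-0  (sole → essential)
  22 | 010-10,0101-0
  25 | -11001  (sole → essential)
  41 | 1-1001  (sole → essential)
  57 | -11001,1-1001,111-01
  61 | 111-01,1111-1
  63 | 1111-1  (sole → essential)
Essential prime implicants: -11001, 000001, 001101, 010-10, 0101-0, 1-1001, 1111-1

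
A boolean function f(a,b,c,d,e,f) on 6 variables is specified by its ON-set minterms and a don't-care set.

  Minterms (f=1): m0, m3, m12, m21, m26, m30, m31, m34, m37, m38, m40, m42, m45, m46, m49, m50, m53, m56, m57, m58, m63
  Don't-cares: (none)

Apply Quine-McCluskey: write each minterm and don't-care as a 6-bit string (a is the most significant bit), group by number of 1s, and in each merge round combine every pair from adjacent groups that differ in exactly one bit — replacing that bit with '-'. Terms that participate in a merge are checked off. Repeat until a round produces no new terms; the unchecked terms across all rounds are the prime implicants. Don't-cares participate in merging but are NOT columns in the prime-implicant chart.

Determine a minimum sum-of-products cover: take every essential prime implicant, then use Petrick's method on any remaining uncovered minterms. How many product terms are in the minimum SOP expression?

size-2^0 implicants → 000000  000011  001100  010101(✓)  011010(✓)  011110(✓)  011111(✓)  100010(✓)  100101(✓)  100110(✓)  101000(✓)  101010(✓)  101101(✓)  101110(✓)  110001(✓)  110010(✓)  110101(✓)  111000(✓)  111001(✓)  111010(✓)  111111(✓)
size-2^1 implicants → -10101  -11010  -11111  011-10  01111-  1-0010(✓)  1-0101  1-1000(✓)  1-1010(✓)  10-010(✓)  10-101  10-110(✓)  100-10(✓)  101-10(✓)  1010-0(✓)  11-001  11-010(✓)  110-01  1110-0(✓)  11100-
size-2^2 implicants → 1--010  1-10-0  10--10
Unchecked terms (primes): -10101, -11010, -11111, 000000, 000011, 001100, 011-10, 01111-, 1--010, 1-0101, 1-10-0, 10--10, 10-101, 11-001, 110-01, 11100-
Minterm coverage:
  m0 ⊆ 000000 [E]
  m3 ⊆ 000011 [E]
  m12 ⊆ 001100 [E]
  m21 ⊆ -10101 [E]
  m26 ⊆ -11010,011-10
  m30 ⊆ 011-10,01111-
  m31 ⊆ -11111,01111-
  m34 ⊆ 1--010,10--10
  m37 ⊆ 1-0101,10-101
  m38 ⊆ 10--10 [E]
  m40 ⊆ 1-10-0 [E]
  m42 ⊆ 1--010,1-10-0,10--10
  m45 ⊆ 10-101 [E]
  m46 ⊆ 10--10 [E]
  m49 ⊆ 11-001,110-01
  m50 ⊆ 1--010 [E]
  m53 ⊆ -10101,1-0101,110-01
  m56 ⊆ 1-10-0,11100-
  m57 ⊆ 11-001,11100-
  m58 ⊆ -11010,1--010,1-10-0
  m63 ⊆ -11111 [E]
E = {-10101, -11111, 000000, 000011, 001100, 1--010, 1-10-0, 10--10, 10-101}
Petrick residual → 011-10, 11-001
Cover = bc'de'f + bcdef + a'b'c'd'e'f' + a'b'c'd'ef + a'b'cde'f' + a'bcef' + ad'ef' + acd'f' + ab'ef' + ab'de'f + abd'e'f  |cover|=11

11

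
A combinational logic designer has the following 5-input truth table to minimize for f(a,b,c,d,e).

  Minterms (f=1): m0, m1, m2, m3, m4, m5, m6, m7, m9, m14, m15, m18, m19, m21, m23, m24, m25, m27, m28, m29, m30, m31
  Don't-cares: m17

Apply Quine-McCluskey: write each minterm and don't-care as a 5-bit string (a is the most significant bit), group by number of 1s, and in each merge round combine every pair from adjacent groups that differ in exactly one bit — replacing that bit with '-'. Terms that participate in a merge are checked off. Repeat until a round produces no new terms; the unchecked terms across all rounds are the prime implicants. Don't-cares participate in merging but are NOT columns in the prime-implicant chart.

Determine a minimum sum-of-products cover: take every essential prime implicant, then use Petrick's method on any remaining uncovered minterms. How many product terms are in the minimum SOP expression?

6

[col 0] 00000*, 00001*, 00010*, 00011*, 00100*, 00101*, 00110*, 00111*, 01001*, 01110*, 01111*, 10001*, 10010*, 10011*, 10101*, 10111*, 11000*, 11001*, 11011*, 11100*, 11101*, 11110*, 11111*
[col 1] -0001*, -0010*, -0011*, -0101*, -0111*, -1001*, -1110*, -1111*, 0-001*, 0-110*, 0-111*, 00-00*, 00-01*, 00-10*, 00-11*, 000-0*, 000-1*, 0000-*, 0001-*, 001-0*, 001-1*, 0010-*, 0011-*, 0111-*, 1-001*, 1-011*, 1-101*, 1-111*, 10-01*, 10-11*, 100-1*, 1001-*, 101-1*, 11-00*, 11-01*, 11-11*, 110-1*, 1100-*, 111-0*, 111-1*, 1110-*, 1111-*
[col 2] --001, --111, -0-01*, -0-11*, -00-1*, -001-, -01-1*, -111-, 0-11-, 00--0*, 00--1*, 00-0-*, 00-1-*, 000--*, 001--*, 1--01*, 1--11*, 1-0-1*, 1-1-1*, 10--1*, 11--1*, 11-0-, 111--
[col 3] -0--1, 00---, 1---1
Prime implicants: --001, --111, -0--1, -001-, -111-, 0-11-, 00---, 1---1, 11-0-, 111--
PI chart (minterm → PIs covering it):
  0 | 00---  (sole → essential)
  1 | --001,-0--1,00---
  2 | -001-,00---
  3 | -0--1,-001-,00---
  4 | 00---  (sole → essential)
  5 | -0--1,00---
  6 | 0-11-,00---
  7 | --111,-0--1,0-11-,00---
  9 | --001  (sole → essential)
  14 | -111-,0-11-
  15 | --111,-111-,0-11-
  18 | -001-  (sole → essential)
  19 | -0--1,-001-,1---1
  21 | -0--1,1---1
  23 | --111,-0--1,1---1
  24 | 11-0-  (sole → essential)
  25 | --001,1---1,11-0-
  27 | 1---1  (sole → essential)
  28 | 11-0-,111--
  29 | 1---1,11-0-,111--
  30 | -111-,111--
  31 | --111,-111-,1---1,111--
Essential prime implicants: --001, -001-, 00---, 1---1, 11-0-
Petrick residual → -111-
Minimum SOP uses 6 PIs: c'd'e + b'c'd + bcd + a'b' + ae + abd'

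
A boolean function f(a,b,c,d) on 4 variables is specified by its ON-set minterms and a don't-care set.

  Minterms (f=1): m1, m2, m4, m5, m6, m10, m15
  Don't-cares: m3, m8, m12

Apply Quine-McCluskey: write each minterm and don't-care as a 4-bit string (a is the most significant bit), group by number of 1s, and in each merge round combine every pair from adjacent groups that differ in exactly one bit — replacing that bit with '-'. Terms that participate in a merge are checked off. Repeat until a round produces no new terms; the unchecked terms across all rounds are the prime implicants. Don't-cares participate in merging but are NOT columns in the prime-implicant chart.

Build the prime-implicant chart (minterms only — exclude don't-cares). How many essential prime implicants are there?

size-2^0 implicants → 0001(✓)  0010(✓)  0011(✓)  0100(✓)  0101(✓)  0110(✓)  1000(✓)  1010(✓)  1100(✓)  1111
size-2^1 implicants → -010  -100  0-01  0-10  00-1  001-  01-0  010-  1-00  10-0
Unchecked terms (primes): -010, -100, 0-01, 0-10, 00-1, 001-, 01-0, 010-, 1-00, 10-0, 1111
Minterm coverage:
  m1 ⊆ 0-01,00-1
  m2 ⊆ -010,0-10,001-
  m4 ⊆ -100,01-0,010-
  m5 ⊆ 0-01,010-
  m6 ⊆ 0-10,01-0
  m10 ⊆ -010,10-0
  m15 ⊆ 1111 [E]
E = {1111}

1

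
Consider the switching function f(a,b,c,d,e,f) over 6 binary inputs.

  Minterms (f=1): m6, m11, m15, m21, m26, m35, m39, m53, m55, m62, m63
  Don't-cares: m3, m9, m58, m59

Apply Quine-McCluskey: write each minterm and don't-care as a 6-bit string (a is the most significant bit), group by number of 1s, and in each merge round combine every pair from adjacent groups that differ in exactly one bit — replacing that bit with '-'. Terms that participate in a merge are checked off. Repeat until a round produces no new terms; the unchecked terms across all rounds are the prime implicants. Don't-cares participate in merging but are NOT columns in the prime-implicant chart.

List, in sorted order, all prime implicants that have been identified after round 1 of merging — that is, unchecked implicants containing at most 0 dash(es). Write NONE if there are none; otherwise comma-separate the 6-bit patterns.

size-2^0 implicants → 000011(✓)  000110  001001(✓)  001011(✓)  001111(✓)  010101(✓)  011010(✓)  100011(✓)  100111(✓)  110101(✓)  110111(✓)  111010(✓)  111011(✓)  111110(✓)  111111(✓)
size-2^1 implicants → -00011  -10101  -11010  00-011  001-11  0010-1  1-0111  100-11  11-111  1101-1  111-10(✓)  111-11(✓)  11101-(✓)  11111-(✓)
size-2^2 implicants → 111-1-
Unchecked terms (primes): -00011, -10101, -11010, 00-011, 000110, 001-11, 0010-1, 1-0111, 100-11, 11-111, 1101-1, 111-1-

000110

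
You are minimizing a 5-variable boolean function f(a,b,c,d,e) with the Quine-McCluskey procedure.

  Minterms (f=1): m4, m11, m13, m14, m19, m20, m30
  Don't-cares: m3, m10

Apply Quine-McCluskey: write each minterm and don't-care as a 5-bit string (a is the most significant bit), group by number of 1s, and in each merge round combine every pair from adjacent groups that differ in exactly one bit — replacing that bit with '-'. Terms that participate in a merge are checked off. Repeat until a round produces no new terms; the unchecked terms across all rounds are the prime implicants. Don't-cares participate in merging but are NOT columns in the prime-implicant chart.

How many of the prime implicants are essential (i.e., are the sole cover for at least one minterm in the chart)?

size-2^0 implicants → 00011(✓)  00100(✓)  01010(✓)  01011(✓)  01101  01110(✓)  10011(✓)  10100(✓)  11110(✓)
size-2^1 implicants → -0011  -0100  -1110  0-011  01-10  0101-
Unchecked terms (primes): -0011, -0100, -1110, 0-011, 01-10, 0101-, 01101
Minterm coverage:
  m4 ⊆ -0100 [E]
  m11 ⊆ 0-011,0101-
  m13 ⊆ 01101 [E]
  m14 ⊆ -1110,01-10
  m19 ⊆ -0011 [E]
  m20 ⊆ -0100 [E]
  m30 ⊆ -1110 [E]
E = {-0011, -0100, -1110, 01101}

4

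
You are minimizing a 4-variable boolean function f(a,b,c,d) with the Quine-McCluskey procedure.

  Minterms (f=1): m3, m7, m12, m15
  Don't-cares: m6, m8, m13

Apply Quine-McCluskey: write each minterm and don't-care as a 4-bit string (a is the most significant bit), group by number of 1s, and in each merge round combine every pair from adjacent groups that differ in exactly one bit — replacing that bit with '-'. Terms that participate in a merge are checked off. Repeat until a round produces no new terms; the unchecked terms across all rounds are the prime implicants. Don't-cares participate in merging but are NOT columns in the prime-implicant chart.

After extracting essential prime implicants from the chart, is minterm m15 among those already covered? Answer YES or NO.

Round 0: 0011✓ 0110✓ 0111✓ 1000✓ 1100✓ 1101✓ 1111✓
Round 1: -111 0-11 011- 1-00 11-1 110-
PIs = {-111, 0-11, 011-, 1-00, 11-1, 110-}
Coverage chart:
  m3: 0-11 ←essential
  m7: -111,0-11,011-
  m12: 1-00,110-
  m15: -111,11-1
Essential: 0-11

NO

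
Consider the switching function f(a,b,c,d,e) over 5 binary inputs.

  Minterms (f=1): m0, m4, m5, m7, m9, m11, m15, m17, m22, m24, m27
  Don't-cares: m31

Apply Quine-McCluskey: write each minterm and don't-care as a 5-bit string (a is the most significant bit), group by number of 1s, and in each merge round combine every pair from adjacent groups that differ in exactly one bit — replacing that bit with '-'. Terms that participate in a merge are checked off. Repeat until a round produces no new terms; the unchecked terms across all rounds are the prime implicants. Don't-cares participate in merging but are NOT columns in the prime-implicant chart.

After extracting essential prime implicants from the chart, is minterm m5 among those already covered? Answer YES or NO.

NO

Round 0: 00000✓ 00100✓ 00101✓ 00111✓ 01001✓ 01011✓ 01111✓ 10001 10110 11000 11011✓ 11111✓
Round 1: -1011✓ -1111✓ 0-111 00-00 001-1 0010- 01-11✓ 010-1 11-11✓
Round 2: -1-11
PIs = {-1-11, 0-111, 00-00, 001-1, 0010-, 010-1, 10001, 10110, 11000}
Coverage chart:
  m0: 00-00 ←essential
  m4: 00-00,0010-
  m5: 001-1,0010-
  m7: 0-111,001-1
  m9: 010-1 ←essential
  m11: -1-11,010-1
  m15: -1-11,0-111
  m17: 10001 ←essential
  m22: 10110 ←essential
  m24: 11000 ←essential
  m27: -1-11 ←essential
Essential: -1-11, 00-00, 010-1, 10001, 10110, 11000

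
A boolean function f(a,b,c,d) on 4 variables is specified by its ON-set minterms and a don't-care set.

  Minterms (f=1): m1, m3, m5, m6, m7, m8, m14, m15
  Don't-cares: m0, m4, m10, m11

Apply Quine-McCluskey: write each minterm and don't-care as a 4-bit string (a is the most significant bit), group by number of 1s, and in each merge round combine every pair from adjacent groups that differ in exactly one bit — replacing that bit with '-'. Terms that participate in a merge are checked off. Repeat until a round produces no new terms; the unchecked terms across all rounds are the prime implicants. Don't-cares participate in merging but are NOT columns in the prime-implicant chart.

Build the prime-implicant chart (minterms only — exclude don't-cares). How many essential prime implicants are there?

Round 0: 0000✓ 0001✓ 0011✓ 0100✓ 0101✓ 0110✓ 0111✓ 1000✓ 1010✓ 1011✓ 1110✓ 1111✓
Round 1: -000 -011✓ -110✓ -111✓ 0-00✓ 0-01✓ 0-11✓ 00-1✓ 000-✓ 01-0✓ 01-1✓ 010-✓ 011-✓ 1-10✓ 1-11✓ 10-0 101-✓ 111-✓
Round 2: --11 -11- 0--1 0-0- 01-- 1-1-
PIs = {--11, -000, -11-, 0--1, 0-0-, 01--, 1-1-, 10-0}
Coverage chart:
  m1: 0--1,0-0-
  m3: --11,0--1
  m5: 0--1,0-0-,01--
  m6: -11-,01--
  m7: --11,-11-,0--1,01--
  m8: -000,10-0
  m14: -11-,1-1-
  m15: --11,-11-,1-1-
(no essential prime implicants)

0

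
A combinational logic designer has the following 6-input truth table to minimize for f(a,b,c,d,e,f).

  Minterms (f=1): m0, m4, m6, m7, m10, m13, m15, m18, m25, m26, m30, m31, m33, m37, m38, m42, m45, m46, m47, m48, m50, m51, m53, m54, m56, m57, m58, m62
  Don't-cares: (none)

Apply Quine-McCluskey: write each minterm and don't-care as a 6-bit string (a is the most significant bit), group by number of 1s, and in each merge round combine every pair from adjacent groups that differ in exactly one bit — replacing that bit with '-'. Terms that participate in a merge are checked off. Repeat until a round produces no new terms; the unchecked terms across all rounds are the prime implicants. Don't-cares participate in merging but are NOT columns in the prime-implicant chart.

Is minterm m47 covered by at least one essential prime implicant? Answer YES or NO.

YES

Round 0: 000000✓ 000100✓ 000110✓ 000111✓ 001010✓ 001101✓ 001111✓ 010010✓ 011001✓ 011010✓ 011110✓ 011111✓ 100001✓ 100101✓ 100110✓ 101010✓ 101101✓ 101110✓ 101111✓ 110000✓ 110010✓ 110011✓ 110101✓ 110110✓ 111000✓ 111001✓ 111010✓ 111110✓
Round 1: -00110 -01010✓ -01101✓ -01111✓ -10010✓ -11001 -11010✓ -11110✓ 0-1010✓ 0-1111 00-111 000-00 0001-0 00011- 0011-1✓ 01-010✓ 011-10✓ 01111- 1-0101 1-0110✓ 1-1010✓ 1-1110✓ 10-101 10-110✓ 100-01 101-10✓ 1011-1✓ 10111- 11-000✓ 11-010✓ 11-110✓ 110-10✓ 1100-0✓ 11001- 111-10✓ 1110-0✓ 11100-
Round 2: --1010 -011-1 -1-010 -11-10 1--110 1-1-10 11--10 11-0-0
PIs = {--1010, -00110, -011-1, -1-010, -11-10, -11001, 0-1111, 00-111, 000-00, 0001-0, 00011-, 01111-, 1--110, 1-0101, 1-1-10, 10-101, 100-01, 10111-, 11--10, 11-0-0, 11001-, 11100-}
Coverage chart:
  m0: 000-00 ←essential
  m4: 000-00,0001-0
  m6: -00110,0001-0,00011-
  m7: 00-111,00011-
  m10: --1010 ←essential
  m13: -011-1 ←essential
  m15: -011-1,0-1111,00-111
  m18: -1-010 ←essential
  m25: -11001 ←essential
  m26: --1010,-1-010,-11-10
  m30: -11-10,01111-
  m31: 0-1111,01111-
  m33: 100-01 ←essential
  m37: 1-0101,10-101,100-01
  m38: -00110,1--110
  m42: --1010,1-1-10
  m45: -011-1,10-101
  m46: 1--110,1-1-10,10111-
  m47: -011-1,10111-
  m48: 11-0-0 ←essential
  m50: -1-010,11--10,11-0-0,11001-
  m51: 11001- ←essential
  m53: 1-0101 ←essential
  m54: 1--110,11--10
  m56: 11-0-0,11100-
  m57: -11001,11100-
  m58: --1010,-1-010,-11-10,1-1-10,11--10,11-0-0
  m62: -11-10,1--110,1-1-10,11--10
Essential: --1010, -011-1, -1-010, -11001, 000-00, 1-0101, 100-01, 11-0-0, 11001-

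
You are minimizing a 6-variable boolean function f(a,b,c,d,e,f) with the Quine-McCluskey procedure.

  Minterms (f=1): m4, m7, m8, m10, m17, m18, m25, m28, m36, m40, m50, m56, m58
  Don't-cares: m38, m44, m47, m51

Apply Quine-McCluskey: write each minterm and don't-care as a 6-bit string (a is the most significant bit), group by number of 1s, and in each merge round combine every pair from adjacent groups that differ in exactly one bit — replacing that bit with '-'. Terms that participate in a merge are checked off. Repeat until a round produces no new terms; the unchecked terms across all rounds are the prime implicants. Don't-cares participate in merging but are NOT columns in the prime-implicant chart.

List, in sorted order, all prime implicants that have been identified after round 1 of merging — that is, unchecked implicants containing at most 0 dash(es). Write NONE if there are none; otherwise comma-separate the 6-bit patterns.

size-2^0 implicants → 000100(✓)  000111  001000(✓)  001010(✓)  010001(✓)  010010(✓)  011001(✓)  011100  100100(✓)  100110(✓)  101000(✓)  101100(✓)  101111  110010(✓)  110011(✓)  111000(✓)  111010(✓)
size-2^1 implicants → -00100  -01000  -10010  0010-0  01-001  1-1000  10-100  1001-0  101-00  11-010  11001-  1110-0
Unchecked terms (primes): -00100, -01000, -10010, 000111, 0010-0, 01-001, 011100, 1-1000, 10-100, 1001-0, 101-00, 101111, 11-010, 11001-, 1110-0

000111, 011100, 101111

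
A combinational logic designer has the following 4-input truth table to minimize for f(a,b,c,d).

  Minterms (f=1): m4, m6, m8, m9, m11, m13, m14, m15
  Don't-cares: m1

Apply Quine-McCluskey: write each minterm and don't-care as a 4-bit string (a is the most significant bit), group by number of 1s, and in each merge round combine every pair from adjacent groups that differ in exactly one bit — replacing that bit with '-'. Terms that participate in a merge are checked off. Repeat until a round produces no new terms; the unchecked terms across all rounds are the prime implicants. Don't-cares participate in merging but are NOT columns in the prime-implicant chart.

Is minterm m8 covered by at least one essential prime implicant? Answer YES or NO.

[col 0] 0001*, 0100*, 0110*, 1000*, 1001*, 1011*, 1101*, 1110*, 1111*
[col 1] -001, -110, 01-0, 1-01*, 1-11*, 10-1*, 100-, 11-1*, 111-
[col 2] 1--1
Prime implicants: -001, -110, 01-0, 1--1, 100-, 111-
PI chart (minterm → PIs covering it):
  4 | 01-0  (sole → essential)
  6 | -110,01-0
  8 | 100-  (sole → essential)
  9 | -001,1--1,100-
  11 | 1--1  (sole → essential)
  13 | 1--1  (sole → essential)
  14 | -110,111-
  15 | 1--1,111-
Essential prime implicants: 01-0, 1--1, 100-

YES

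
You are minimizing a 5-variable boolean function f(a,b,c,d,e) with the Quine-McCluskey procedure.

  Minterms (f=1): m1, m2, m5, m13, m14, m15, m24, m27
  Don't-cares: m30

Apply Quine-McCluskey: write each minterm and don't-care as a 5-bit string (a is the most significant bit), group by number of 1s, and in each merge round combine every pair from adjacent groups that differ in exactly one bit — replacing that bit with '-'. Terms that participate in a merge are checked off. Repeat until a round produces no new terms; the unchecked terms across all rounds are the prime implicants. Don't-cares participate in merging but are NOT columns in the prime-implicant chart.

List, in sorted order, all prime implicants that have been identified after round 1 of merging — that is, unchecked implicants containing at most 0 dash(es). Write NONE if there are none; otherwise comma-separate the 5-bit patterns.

Round 0: 00001✓ 00010 00101✓ 01101✓ 01110✓ 01111✓ 11000 11011 11110✓
Round 1: -1110 0-101 00-01 011-1 0111-
PIs = {-1110, 0-101, 00-01, 00010, 011-1, 0111-, 11000, 11011}

00010, 11000, 11011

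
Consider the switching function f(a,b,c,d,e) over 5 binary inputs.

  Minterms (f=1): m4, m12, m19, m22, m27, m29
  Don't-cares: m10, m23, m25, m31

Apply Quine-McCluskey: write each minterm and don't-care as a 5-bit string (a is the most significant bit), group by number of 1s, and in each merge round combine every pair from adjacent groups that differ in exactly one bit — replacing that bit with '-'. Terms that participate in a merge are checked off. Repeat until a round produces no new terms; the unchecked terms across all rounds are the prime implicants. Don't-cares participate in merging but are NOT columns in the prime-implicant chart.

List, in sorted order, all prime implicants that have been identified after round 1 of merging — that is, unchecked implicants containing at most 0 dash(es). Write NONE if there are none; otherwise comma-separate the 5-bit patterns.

size-2^0 implicants → 00100(✓)  01010  01100(✓)  10011(✓)  10110(✓)  10111(✓)  11001(✓)  11011(✓)  11101(✓)  11111(✓)
size-2^1 implicants → 0-100  1-011(✓)  1-111(✓)  10-11(✓)  1011-  11-01(✓)  11-11(✓)  110-1(✓)  111-1(✓)
size-2^2 implicants → 1--11  11--1
Unchecked terms (primes): 0-100, 01010, 1--11, 1011-, 11--1

01010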